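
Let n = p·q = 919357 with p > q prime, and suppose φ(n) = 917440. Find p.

φ(n) = (p−1)(q−1) = n − (p+q) + 1, so p + q = 919357 − 917440 + 1 = 1918.
p and q are the roots of t² − 1918t + 919357 = 0.
Discriminant: 1918² − 4·919357 = 3678724 − 3677428 = 1296; √1296 = 36.
q = (1918 − 36)/2 = 941, p = (1918 + 36)/2 = 977.
Check: 941 · 977 = 919357.

977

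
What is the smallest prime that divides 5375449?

5375449 is odd.
Digit sum 37, not divisible by 3.
Ends in 9: not divisible by 5.
7: 5375449 = 7·767921 + 2
11: 5375449 = 11·488677 + 2
13: 5375449 = 13·413496 + 1
17: 5375449 = 17·316202 + 15
19: 5375449 = 19·282918 + 7
23: 5375449 = 23·233715 + 4
29: 5375449 = 29·185360 + 9
31: 5375449 = 31·173401 + 18
37: 5375449 = 37·145282 + 15
41: 5375449 = 41·131108 + 21
43: 5375449 = 43·125010 + 19
47: 5375449 = 47·114371 + 12
53: 5375449 = 53·101423 + 30
59: 5375449 = 59·91109 + 18
61: 5375449 = 61·88122 + 7
67: 5375449 = 67·80230 + 39
71: 5375449 = 71·75710 + 39
73: 5375449 = 73·73636 + 21
79: 5375449 = 79·68043 + 52
83: 5375449 = 83·64764 + 37
89: 5375449 = 89·60398 + 27
97: 5375449 = 97·55417

97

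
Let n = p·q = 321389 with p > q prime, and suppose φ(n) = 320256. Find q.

φ(n) = (p−1)(q−1) = n − (p+q) + 1, so p + q = 321389 − 320256 + 1 = 1134.
p and q are the roots of t² − 1134t + 321389 = 0.
Discriminant: 1134² − 4·321389 = 1285956 − 1285556 = 400; √400 = 20.
q = (1134 − 20)/2 = 557, p = (1134 + 20)/2 = 577.
Check: 557 · 577 = 321389.

557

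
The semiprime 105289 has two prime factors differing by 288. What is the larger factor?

499

Since p = q + 288, we have 105289 = q(q + 288), so q² + 288q − 105289 = 0.
Discriminant: 288² + 4·105289 = 82944 + 421156 = 504100; √504100 = 710.
q = (−288 + 710)/2 = 211, and p = q + 288 = 499.
Check: 211 · 499 = 105289.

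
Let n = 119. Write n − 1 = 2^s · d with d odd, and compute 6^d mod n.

90

119 − 1 = 118 = 2^1 · 59, so d = 59.
6^1 ≡ 6 (mod 119)
6^2 ≡ 6^2 = 36 ≡ 36 (mod 119)
6^4 ≡ 36^2 = 1296 ≡ 106 (mod 119)
6^8 ≡ 106^2 = 11236 ≡ 50 (mod 119)
6^16 ≡ 50^2 = 2500 ≡ 1 (mod 119)
6^32 ≡ 1^2 = 1 ≡ 1 (mod 119)
59 = 32 + 16 + 8 + 2 + 1 in binary powers of 2.
So 6^59 ≡ 1 · 1 · 50 · 36 · 6 ≡ 90 (mod 119).
Squaring chain: 90; never reaches −1, so base 6 is a Miller–Rabin witness that 119 is composite.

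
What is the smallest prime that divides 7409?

7409 is odd.
Digit sum 20, not divisible by 3.
Ends in 9: not divisible by 5.
7: 7409 = 7·1058 + 3
11: 7409 = 11·673 + 6
13: 7409 = 13·569 + 12
17: 7409 = 17·435 + 14
19: 7409 = 19·389 + 18
23: 7409 = 23·322 + 3
29: 7409 = 29·255 + 14
31: 7409 = 31·239

31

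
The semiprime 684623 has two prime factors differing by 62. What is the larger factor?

859

Since p = q + 62, we have 684623 = q(q + 62), so q² + 62q − 684623 = 0.
Discriminant: 62² + 4·684623 = 3844 + 2738492 = 2742336; √2742336 = 1656.
q = (−62 + 1656)/2 = 797, and p = q + 62 = 859.
Check: 797 · 859 = 684623.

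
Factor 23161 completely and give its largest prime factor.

23161 = 19 · 1219
1219 = 23 · 53
53 is prime.
So 23161 = 19 · 23 · 53; the largest prime factor is 53.

53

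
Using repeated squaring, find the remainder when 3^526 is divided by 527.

121

3^1 ≡ 3 (mod 527)
3^2 ≡ 3^2 = 9 ≡ 9 (mod 527)
3^4 ≡ 9^2 = 81 ≡ 81 (mod 527)
3^8 ≡ 81^2 = 6561 ≡ 237 (mod 527)
3^16 ≡ 237^2 = 56169 ≡ 307 (mod 527)
3^32 ≡ 307^2 = 94249 ≡ 443 (mod 527)
3^64 ≡ 443^2 = 196249 ≡ 205 (mod 527)
3^128 ≡ 205^2 = 42025 ≡ 392 (mod 527)
3^256 ≡ 392^2 = 153664 ≡ 307 (mod 527)
3^512 ≡ 307^2 = 94249 ≡ 443 (mod 527)
526 = 512 + 8 + 4 + 2 in binary powers of 2.
So 3^526 ≡ 443 · 237 · 81 · 9 ≡ 121 (mod 527).
Since 121 ≠ 1, base 3 is a Fermat witness: 527 is composite.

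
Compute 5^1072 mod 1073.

488

5^1 ≡ 5 (mod 1073)
5^2 ≡ 5^2 = 25 ≡ 25 (mod 1073)
5^4 ≡ 25^2 = 625 ≡ 625 (mod 1073)
5^8 ≡ 625^2 = 390625 ≡ 53 (mod 1073)
5^16 ≡ 53^2 = 2809 ≡ 663 (mod 1073)
5^32 ≡ 663^2 = 439569 ≡ 712 (mod 1073)
5^64 ≡ 712^2 = 506944 ≡ 488 (mod 1073)
5^128 ≡ 488^2 = 238144 ≡ 1011 (mod 1073)
5^256 ≡ 1011^2 = 1022121 ≡ 625 (mod 1073)
5^512 ≡ 625^2 = 390625 ≡ 53 (mod 1073)
5^1024 ≡ 53^2 = 2809 ≡ 663 (mod 1073)
1072 = 1024 + 32 + 16 in binary powers of 2.
So 5^1072 ≡ 663 · 712 · 663 ≡ 488 (mod 1073).
Since 488 ≠ 1, base 5 is a Fermat witness: 1073 is composite.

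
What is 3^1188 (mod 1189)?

1147

3^1 ≡ 3 (mod 1189)
3^2 ≡ 3^2 = 9 ≡ 9 (mod 1189)
3^4 ≡ 9^2 = 81 ≡ 81 (mod 1189)
3^8 ≡ 81^2 = 6561 ≡ 616 (mod 1189)
3^16 ≡ 616^2 = 379456 ≡ 165 (mod 1189)
3^32 ≡ 165^2 = 27225 ≡ 1067 (mod 1189)
3^64 ≡ 1067^2 = 1138489 ≡ 616 (mod 1189)
3^128 ≡ 616^2 = 379456 ≡ 165 (mod 1189)
3^256 ≡ 165^2 = 27225 ≡ 1067 (mod 1189)
3^512 ≡ 1067^2 = 1138489 ≡ 616 (mod 1189)
3^1024 ≡ 616^2 = 379456 ≡ 165 (mod 1189)
1188 = 1024 + 128 + 32 + 4 in binary powers of 2.
So 3^1188 ≡ 165 · 165 · 1067 · 81 ≡ 1147 (mod 1189).
Since 1147 ≠ 1, base 3 is a Fermat witness: 1189 is composite.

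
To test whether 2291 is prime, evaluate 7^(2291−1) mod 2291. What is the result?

1747

7^1 ≡ 7 (mod 2291)
7^2 ≡ 7^2 = 49 ≡ 49 (mod 2291)
7^4 ≡ 49^2 = 2401 ≡ 110 (mod 2291)
7^8 ≡ 110^2 = 12100 ≡ 645 (mod 2291)
7^16 ≡ 645^2 = 416025 ≡ 1354 (mod 2291)
7^32 ≡ 1354^2 = 1833316 ≡ 516 (mod 2291)
7^64 ≡ 516^2 = 266256 ≡ 500 (mod 2291)
7^128 ≡ 500^2 = 250000 ≡ 281 (mod 2291)
7^256 ≡ 281^2 = 78961 ≡ 1067 (mod 2291)
7^512 ≡ 1067^2 = 1138489 ≡ 2153 (mod 2291)
7^1024 ≡ 2153^2 = 4635409 ≡ 716 (mod 2291)
7^2048 ≡ 716^2 = 512656 ≡ 1763 (mod 2291)
2290 = 2048 + 128 + 64 + 32 + 16 + 2 in binary powers of 2.
So 7^2290 ≡ 1763 · 281 · 500 · 516 · 1354 · 49 ≡ 1747 (mod 2291).
Since 1747 ≠ 1, base 7 is a Fermat witness: 2291 is composite.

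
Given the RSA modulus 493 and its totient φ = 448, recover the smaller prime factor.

φ(n) = (p−1)(q−1) = n − (p+q) + 1, so p + q = 493 − 448 + 1 = 46.
p and q are the roots of t² − 46t + 493 = 0.
Discriminant: 46² − 4·493 = 2116 − 1972 = 144; √144 = 12.
q = (46 − 12)/2 = 17, p = (46 + 12)/2 = 29.
Check: 17 · 29 = 493.

17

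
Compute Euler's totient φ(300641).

Factor: 300641 = 11 · 151 · 181.
φ(300641) = (11−1) · (151−1) · (181−1) = 10 · 150 · 180 = 270000.

270000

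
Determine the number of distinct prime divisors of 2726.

2726 = 2 · 1363
1363 = 29 · 47
2726 = 2 · 29 · 47, which has 3 distinct prime factors.

3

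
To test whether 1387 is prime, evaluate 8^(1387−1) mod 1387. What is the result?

1

8^1 ≡ 8 (mod 1387)
8^2 ≡ 8^2 = 64 ≡ 64 (mod 1387)
8^4 ≡ 64^2 = 4096 ≡ 1322 (mod 1387)
8^8 ≡ 1322^2 = 1747684 ≡ 64 (mod 1387)
8^16 ≡ 64^2 = 4096 ≡ 1322 (mod 1387)
8^32 ≡ 1322^2 = 1747684 ≡ 64 (mod 1387)
8^64 ≡ 64^2 = 4096 ≡ 1322 (mod 1387)
8^128 ≡ 1322^2 = 1747684 ≡ 64 (mod 1387)
8^256 ≡ 64^2 = 4096 ≡ 1322 (mod 1387)
8^512 ≡ 1322^2 = 1747684 ≡ 64 (mod 1387)
8^1024 ≡ 64^2 = 4096 ≡ 1322 (mod 1387)
1386 = 1024 + 256 + 64 + 32 + 8 + 2 in binary powers of 2.
So 8^1386 ≡ 1322 · 1322 · 1322 · 64 · 64 · 64 ≡ 1 (mod 1387).
Since the result is 1, base 8 gives no evidence that 1387 is composite.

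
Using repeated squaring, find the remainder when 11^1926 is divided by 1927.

11^1 ≡ 11 (mod 1927)
11^2 ≡ 11^2 = 121 ≡ 121 (mod 1927)
11^4 ≡ 121^2 = 14641 ≡ 1152 (mod 1927)
11^8 ≡ 1152^2 = 1327104 ≡ 1328 (mod 1927)
11^16 ≡ 1328^2 = 1763584 ≡ 379 (mod 1927)
11^32 ≡ 379^2 = 143641 ≡ 1043 (mod 1927)
11^64 ≡ 1043^2 = 1087849 ≡ 1021 (mod 1927)
11^128 ≡ 1021^2 = 1042441 ≡ 1861 (mod 1927)
11^256 ≡ 1861^2 = 3463321 ≡ 502 (mod 1927)
11^512 ≡ 502^2 = 252004 ≡ 1494 (mod 1927)
11^1024 ≡ 1494^2 = 2232036 ≡ 570 (mod 1927)
1926 = 1024 + 512 + 256 + 128 + 4 + 2 in binary powers of 2.
So 11^1926 ≡ 570 · 1494 · 502 · 1861 · 1152 · 121 ≡ 484 (mod 1927).
Since 484 ≠ 1, base 11 is a Fermat witness: 1927 is composite.

484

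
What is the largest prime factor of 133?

19

133 = 7 · 19
19 is prime.
So 133 = 7 · 19; the largest prime factor is 19.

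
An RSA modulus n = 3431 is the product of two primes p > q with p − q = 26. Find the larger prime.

Since p = q + 26, we have 3431 = q(q + 26), so q² + 26q − 3431 = 0.
Discriminant: 26² + 4·3431 = 676 + 13724 = 14400; √14400 = 120.
q = (−26 + 120)/2 = 47, and p = q + 26 = 73.
Check: 47 · 73 = 3431.

73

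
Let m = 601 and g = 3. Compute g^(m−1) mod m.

3^1 ≡ 3 (mod 601)
3^2 ≡ 3^2 = 9 ≡ 9 (mod 601)
3^4 ≡ 9^2 = 81 ≡ 81 (mod 601)
3^8 ≡ 81^2 = 6561 ≡ 551 (mod 601)
3^16 ≡ 551^2 = 303601 ≡ 96 (mod 601)
3^32 ≡ 96^2 = 9216 ≡ 201 (mod 601)
3^64 ≡ 201^2 = 40401 ≡ 134 (mod 601)
3^128 ≡ 134^2 = 17956 ≡ 527 (mod 601)
3^256 ≡ 527^2 = 277729 ≡ 67 (mod 601)
3^512 ≡ 67^2 = 4489 ≡ 282 (mod 601)
600 = 512 + 64 + 16 + 8 in binary powers of 2.
So 3^600 ≡ 282 · 134 · 96 · 551 ≡ 1 (mod 601).
Since the result is 1, base 3 gives no evidence that 601 is composite.

1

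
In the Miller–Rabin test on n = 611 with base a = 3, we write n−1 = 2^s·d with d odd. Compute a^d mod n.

611 − 1 = 610 = 2^1 · 305, so d = 305.
3^1 ≡ 3 (mod 611)
3^2 ≡ 3^2 = 9 ≡ 9 (mod 611)
3^4 ≡ 9^2 = 81 ≡ 81 (mod 611)
3^8 ≡ 81^2 = 6561 ≡ 451 (mod 611)
3^16 ≡ 451^2 = 203401 ≡ 549 (mod 611)
3^32 ≡ 549^2 = 301401 ≡ 178 (mod 611)
3^64 ≡ 178^2 = 31684 ≡ 523 (mod 611)
3^128 ≡ 523^2 = 273529 ≡ 412 (mod 611)
3^256 ≡ 412^2 = 169744 ≡ 497 (mod 611)
305 = 256 + 32 + 16 + 1 in binary powers of 2.
So 3^305 ≡ 497 · 178 · 549 · 3 ≡ 165 (mod 611).
Squaring chain: 165; never reaches −1, so base 3 is a Miller–Rabin witness that 611 is composite.

165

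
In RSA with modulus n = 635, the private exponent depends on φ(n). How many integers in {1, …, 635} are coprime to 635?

504

Factor: 635 = 5 · 127.
φ(635) = (5−1) · (127−1) = 4 · 126 = 504.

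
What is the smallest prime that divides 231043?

29

231043 is odd.
Digit sum 13, not divisible by 3.
Ends in 3: not divisible by 5.
7: 231043 = 7·33006 + 1
11: 231043 = 11·21003 + 10
13: 231043 = 13·17772 + 7
17: 231043 = 17·13590 + 13
19: 231043 = 19·12160 + 3
23: 231043 = 23·10045 + 8
29: 231043 = 29·7967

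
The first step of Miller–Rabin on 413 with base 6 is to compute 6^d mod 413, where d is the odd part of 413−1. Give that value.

279

413 − 1 = 412 = 2^2 · 103, so d = 103.
6^1 ≡ 6 (mod 413)
6^2 ≡ 6^2 = 36 ≡ 36 (mod 413)
6^4 ≡ 36^2 = 1296 ≡ 57 (mod 413)
6^8 ≡ 57^2 = 3249 ≡ 358 (mod 413)
6^16 ≡ 358^2 = 128164 ≡ 134 (mod 413)
6^32 ≡ 134^2 = 17956 ≡ 197 (mod 413)
6^64 ≡ 197^2 = 38809 ≡ 400 (mod 413)
103 = 64 + 32 + 4 + 2 + 1 in binary powers of 2.
So 6^103 ≡ 400 · 197 · 57 · 36 · 6 ≡ 279 (mod 413).
Squaring chain: 279 → 197; never reaches −1, so base 6 is a Miller–Rabin witness that 413 is composite.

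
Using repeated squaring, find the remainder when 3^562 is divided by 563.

3^1 ≡ 3 (mod 563)
3^2 ≡ 3^2 = 9 ≡ 9 (mod 563)
3^4 ≡ 9^2 = 81 ≡ 81 (mod 563)
3^8 ≡ 81^2 = 6561 ≡ 368 (mod 563)
3^16 ≡ 368^2 = 135424 ≡ 304 (mod 563)
3^32 ≡ 304^2 = 92416 ≡ 84 (mod 563)
3^64 ≡ 84^2 = 7056 ≡ 300 (mod 563)
3^128 ≡ 300^2 = 90000 ≡ 483 (mod 563)
3^256 ≡ 483^2 = 233289 ≡ 207 (mod 563)
3^512 ≡ 207^2 = 42849 ≡ 61 (mod 563)
562 = 512 + 32 + 16 + 2 in binary powers of 2.
So 3^562 ≡ 61 · 84 · 304 · 9 ≡ 1 (mod 563).
Since the result is 1, base 3 gives no evidence that 563 is composite.

1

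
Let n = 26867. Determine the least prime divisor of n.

67

26867 is odd.
Digit sum 29, not divisible by 3.
Ends in 7: not divisible by 5.
7: 26867 = 7·3838 + 1
11: 26867 = 11·2442 + 5
13: 26867 = 13·2066 + 9
17: 26867 = 17·1580 + 7
19: 26867 = 19·1414 + 1
23: 26867 = 23·1168 + 3
29: 26867 = 29·926 + 13
31: 26867 = 31·866 + 21
37: 26867 = 37·726 + 5
41: 26867 = 41·655 + 12
43: 26867 = 43·624 + 35
47: 26867 = 47·571 + 30
53: 26867 = 53·506 + 49
59: 26867 = 59·455 + 22
61: 26867 = 61·440 + 27
67: 26867 = 67·401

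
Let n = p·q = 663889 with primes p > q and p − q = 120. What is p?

877

Since p = q + 120, we have 663889 = q(q + 120), so q² + 120q − 663889 = 0.
Discriminant: 120² + 4·663889 = 14400 + 2655556 = 2669956; √2669956 = 1634.
q = (−120 + 1634)/2 = 757, and p = q + 120 = 877.
Check: 757 · 877 = 663889.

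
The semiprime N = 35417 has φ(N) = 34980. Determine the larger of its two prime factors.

φ(n) = (p−1)(q−1) = n − (p+q) + 1, so p + q = 35417 − 34980 + 1 = 438.
p and q are the roots of t² − 438t + 35417 = 0.
Discriminant: 438² − 4·35417 = 191844 − 141668 = 50176; √50176 = 224.
q = (438 − 224)/2 = 107, p = (438 + 224)/2 = 331.
Check: 107 · 331 = 35417.

331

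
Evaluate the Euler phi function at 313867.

297024

Factor: 313867 = 29 · 79 · 137.
φ(313867) = (29−1) · (79−1) · (137−1) = 28 · 78 · 136 = 297024.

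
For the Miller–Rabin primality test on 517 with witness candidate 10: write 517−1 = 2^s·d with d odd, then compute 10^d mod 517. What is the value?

43

517 − 1 = 516 = 2^2 · 129, so d = 129.
10^1 ≡ 10 (mod 517)
10^2 ≡ 10^2 = 100 ≡ 100 (mod 517)
10^4 ≡ 100^2 = 10000 ≡ 177 (mod 517)
10^8 ≡ 177^2 = 31329 ≡ 309 (mod 517)
10^16 ≡ 309^2 = 95481 ≡ 353 (mod 517)
10^32 ≡ 353^2 = 124609 ≡ 12 (mod 517)
10^64 ≡ 12^2 = 144 ≡ 144 (mod 517)
10^128 ≡ 144^2 = 20736 ≡ 56 (mod 517)
129 = 128 + 1 in binary powers of 2.
So 10^129 ≡ 56 · 10 ≡ 43 (mod 517).
Squaring chain: 43 → 298; never reaches −1, so base 10 is a Miller–Rabin witness that 517 is composite.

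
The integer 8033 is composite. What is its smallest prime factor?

8033 is odd.
Digit sum 14, not divisible by 3.
Ends in 3: not divisible by 5.
7: 8033 = 7·1147 + 4
11: 8033 = 11·730 + 3
13: 8033 = 13·617 + 12
17: 8033 = 17·472 + 9
19: 8033 = 19·422 + 15
23: 8033 = 23·349 + 6
29: 8033 = 29·277

29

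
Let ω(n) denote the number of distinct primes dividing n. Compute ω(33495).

5

33495 = 3 · 11165
11165 = 5 · 2233
2233 = 7 · 319
319 = 11 · 29
33495 = 3 · 5 · 7 · 11 · 29, which has 5 distinct prime factors.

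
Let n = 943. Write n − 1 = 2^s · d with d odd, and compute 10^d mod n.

943 − 1 = 942 = 2^1 · 471, so d = 471.
10^1 ≡ 10 (mod 943)
10^2 ≡ 10^2 = 100 ≡ 100 (mod 943)
10^4 ≡ 100^2 = 10000 ≡ 570 (mod 943)
10^8 ≡ 570^2 = 324900 ≡ 508 (mod 943)
10^16 ≡ 508^2 = 258064 ≡ 625 (mod 943)
10^32 ≡ 625^2 = 390625 ≡ 223 (mod 943)
10^64 ≡ 223^2 = 49729 ≡ 693 (mod 943)
10^128 ≡ 693^2 = 480249 ≡ 262 (mod 943)
10^256 ≡ 262^2 = 68644 ≡ 748 (mod 943)
471 = 256 + 128 + 64 + 16 + 4 + 2 + 1 in binary powers of 2.
So 10^471 ≡ 748 · 262 · 693 · 625 · 570 · 100 · 10 ≡ 871 (mod 943).
Squaring chain: 871; never reaches −1, so base 10 is a Miller–Rabin witness that 943 is composite.

871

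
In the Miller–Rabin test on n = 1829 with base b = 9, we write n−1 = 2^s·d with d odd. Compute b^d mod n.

1829 − 1 = 1828 = 2^2 · 457, so d = 457.
9^1 ≡ 9 (mod 1829)
9^2 ≡ 9^2 = 81 ≡ 81 (mod 1829)
9^4 ≡ 81^2 = 6561 ≡ 1074 (mod 1829)
9^8 ≡ 1074^2 = 1153476 ≡ 1206 (mod 1829)
9^16 ≡ 1206^2 = 1454436 ≡ 381 (mod 1829)
9^32 ≡ 381^2 = 145161 ≡ 670 (mod 1829)
9^64 ≡ 670^2 = 448900 ≡ 795 (mod 1829)
9^128 ≡ 795^2 = 632025 ≡ 1020 (mod 1829)
9^256 ≡ 1020^2 = 1040400 ≡ 1528 (mod 1829)
457 = 256 + 128 + 64 + 8 + 1 in binary powers of 2.
So 9^457 ≡ 1528 · 1020 · 795 · 1206 · 9 ≡ 1405 (mod 1829).
Squaring chain: 1405 → 534; never reaches −1, so base 9 is a Miller–Rabin witness that 1829 is composite.

1405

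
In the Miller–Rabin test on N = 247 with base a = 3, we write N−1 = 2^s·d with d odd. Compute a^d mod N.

247 − 1 = 246 = 2^1 · 123, so d = 123.
3^1 ≡ 3 (mod 247)
3^2 ≡ 3^2 = 9 ≡ 9 (mod 247)
3^4 ≡ 9^2 = 81 ≡ 81 (mod 247)
3^8 ≡ 81^2 = 6561 ≡ 139 (mod 247)
3^16 ≡ 139^2 = 19321 ≡ 55 (mod 247)
3^32 ≡ 55^2 = 3025 ≡ 61 (mod 247)
3^64 ≡ 61^2 = 3721 ≡ 16 (mod 247)
123 = 64 + 32 + 16 + 8 + 2 + 1 in binary powers of 2.
So 3^123 ≡ 16 · 61 · 55 · 139 · 9 · 3 ≡ 183 (mod 247).
Squaring chain: 183; never reaches −1, so base 3 is a Miller–Rabin witness that 247 is composite.

183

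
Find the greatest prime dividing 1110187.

79

1110187 = 13 · 85399
85399 = 23 · 3713
3713 = 47 · 79
79 is prime.
So 1110187 = 13 · 23 · 47 · 79; the largest prime factor is 79.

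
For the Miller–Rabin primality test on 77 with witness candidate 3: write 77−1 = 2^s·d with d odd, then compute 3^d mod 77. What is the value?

59

77 − 1 = 76 = 2^2 · 19, so d = 19.
3^1 ≡ 3 (mod 77)
3^2 ≡ 3^2 = 9 ≡ 9 (mod 77)
3^4 ≡ 9^2 = 81 ≡ 4 (mod 77)
3^8 ≡ 4^2 = 16 ≡ 16 (mod 77)
3^16 ≡ 16^2 = 256 ≡ 25 (mod 77)
19 = 16 + 2 + 1 in binary powers of 2.
So 3^19 ≡ 25 · 9 · 3 ≡ 59 (mod 77).
Squaring chain: 59 → 16; never reaches −1, so base 3 is a Miller–Rabin witness that 77 is composite.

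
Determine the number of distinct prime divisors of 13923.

13923 = 3^2 · 1547
1547 = 7 · 221
221 = 13 · 17
13923 = 3^2 · 7 · 13 · 17, which has 4 distinct prime factors.

4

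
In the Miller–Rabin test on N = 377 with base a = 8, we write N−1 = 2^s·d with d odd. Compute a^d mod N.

31

377 − 1 = 376 = 2^3 · 47, so d = 47.
8^1 ≡ 8 (mod 377)
8^2 ≡ 8^2 = 64 ≡ 64 (mod 377)
8^4 ≡ 64^2 = 4096 ≡ 326 (mod 377)
8^8 ≡ 326^2 = 106276 ≡ 339 (mod 377)
8^16 ≡ 339^2 = 114921 ≡ 313 (mod 377)
8^32 ≡ 313^2 = 97969 ≡ 326 (mod 377)
47 = 32 + 8 + 4 + 2 + 1 in binary powers of 2.
So 8^47 ≡ 326 · 339 · 326 · 64 · 8 ≡ 31 (mod 377).
Squaring chain: 31 → 207 → 248; never reaches −1, so base 8 is a Miller–Rabin witness that 377 is composite.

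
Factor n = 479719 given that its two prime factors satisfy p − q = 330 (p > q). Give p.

877

Since p = q + 330, we have 479719 = q(q + 330), so q² + 330q − 479719 = 0.
Discriminant: 330² + 4·479719 = 108900 + 1918876 = 2027776; √2027776 = 1424.
q = (−330 + 1424)/2 = 547, and p = q + 330 = 877.
Check: 547 · 877 = 479719.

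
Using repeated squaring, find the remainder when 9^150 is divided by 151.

9^1 ≡ 9 (mod 151)
9^2 ≡ 9^2 = 81 ≡ 81 (mod 151)
9^4 ≡ 81^2 = 6561 ≡ 68 (mod 151)
9^8 ≡ 68^2 = 4624 ≡ 94 (mod 151)
9^16 ≡ 94^2 = 8836 ≡ 78 (mod 151)
9^32 ≡ 78^2 = 6084 ≡ 44 (mod 151)
9^64 ≡ 44^2 = 1936 ≡ 124 (mod 151)
9^128 ≡ 124^2 = 15376 ≡ 125 (mod 151)
150 = 128 + 16 + 4 + 2 in binary powers of 2.
So 9^150 ≡ 125 · 78 · 68 · 81 ≡ 1 (mod 151).
Since the result is 1, base 9 gives no evidence that 151 is composite.

1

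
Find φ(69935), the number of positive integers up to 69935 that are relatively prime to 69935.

54880

Factor: 69935 = 5 · 71 · 197.
φ(69935) = (5−1) · (71−1) · (197−1) = 4 · 70 · 196 = 54880.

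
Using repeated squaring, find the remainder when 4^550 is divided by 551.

4^1 ≡ 4 (mod 551)
4^2 ≡ 4^2 = 16 ≡ 16 (mod 551)
4^4 ≡ 16^2 = 256 ≡ 256 (mod 551)
4^8 ≡ 256^2 = 65536 ≡ 518 (mod 551)
4^16 ≡ 518^2 = 268324 ≡ 538 (mod 551)
4^32 ≡ 538^2 = 289444 ≡ 169 (mod 551)
4^64 ≡ 169^2 = 28561 ≡ 460 (mod 551)
4^128 ≡ 460^2 = 211600 ≡ 16 (mod 551)
4^256 ≡ 16^2 = 256 ≡ 256 (mod 551)
4^512 ≡ 256^2 = 65536 ≡ 518 (mod 551)
550 = 512 + 32 + 4 + 2 in binary powers of 2.
So 4^550 ≡ 518 · 169 · 256 · 16 ≡ 517 (mod 551).
Since 517 ≠ 1, base 4 is a Fermat witness: 551 is composite.

517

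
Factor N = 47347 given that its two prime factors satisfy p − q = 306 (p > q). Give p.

419

Since p = q + 306, we have 47347 = q(q + 306), so q² + 306q − 47347 = 0.
Discriminant: 306² + 4·47347 = 93636 + 189388 = 283024; √283024 = 532.
q = (−306 + 532)/2 = 113, and p = q + 306 = 419.
Check: 113 · 419 = 47347.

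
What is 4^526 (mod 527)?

407

4^1 ≡ 4 (mod 527)
4^2 ≡ 4^2 = 16 ≡ 16 (mod 527)
4^4 ≡ 16^2 = 256 ≡ 256 (mod 527)
4^8 ≡ 256^2 = 65536 ≡ 188 (mod 527)
4^16 ≡ 188^2 = 35344 ≡ 35 (mod 527)
4^32 ≡ 35^2 = 1225 ≡ 171 (mod 527)
4^64 ≡ 171^2 = 29241 ≡ 256 (mod 527)
4^128 ≡ 256^2 = 65536 ≡ 188 (mod 527)
4^256 ≡ 188^2 = 35344 ≡ 35 (mod 527)
4^512 ≡ 35^2 = 1225 ≡ 171 (mod 527)
526 = 512 + 8 + 4 + 2 in binary powers of 2.
So 4^526 ≡ 171 · 188 · 256 · 16 ≡ 407 (mod 527).
Since 407 ≠ 1, base 4 is a Fermat witness: 527 is composite.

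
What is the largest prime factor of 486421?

71

486421 = 13 · 37417
37417 = 17 · 2201
2201 = 31 · 71
71 is prime.
So 486421 = 13 · 17 · 31 · 71; the largest prime factor is 71.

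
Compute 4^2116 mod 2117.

4^1 ≡ 4 (mod 2117)
4^2 ≡ 4^2 = 16 ≡ 16 (mod 2117)
4^4 ≡ 16^2 = 256 ≡ 256 (mod 2117)
4^8 ≡ 256^2 = 65536 ≡ 2026 (mod 2117)
4^16 ≡ 2026^2 = 4104676 ≡ 1930 (mod 2117)
4^32 ≡ 1930^2 = 3724900 ≡ 1097 (mod 2117)
4^64 ≡ 1097^2 = 1203409 ≡ 953 (mod 2117)
4^128 ≡ 953^2 = 908209 ≡ 16 (mod 2117)
4^256 ≡ 16^2 = 256 ≡ 256 (mod 2117)
4^512 ≡ 256^2 = 65536 ≡ 2026 (mod 2117)
4^1024 ≡ 2026^2 = 4104676 ≡ 1930 (mod 2117)
4^2048 ≡ 1930^2 = 3724900 ≡ 1097 (mod 2117)
2116 = 2048 + 64 + 4 in binary powers of 2.
So 4^2116 ≡ 1097 · 953 · 256 ≡ 1756 (mod 2117).
Since 1756 ≠ 1, base 4 is a Fermat witness: 2117 is composite.

1756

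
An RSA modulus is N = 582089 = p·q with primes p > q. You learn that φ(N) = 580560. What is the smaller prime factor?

φ(n) = (p−1)(q−1) = n − (p+q) + 1, so p + q = 582089 − 580560 + 1 = 1530.
p and q are the roots of t² − 1530t + 582089 = 0.
Discriminant: 1530² − 4·582089 = 2340900 − 2328356 = 12544; √12544 = 112.
q = (1530 − 112)/2 = 709, p = (1530 + 112)/2 = 821.
Check: 709 · 821 = 582089.

709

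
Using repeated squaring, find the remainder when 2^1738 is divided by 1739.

2^1 ≡ 2 (mod 1739)
2^2 ≡ 2^2 = 4 ≡ 4 (mod 1739)
2^4 ≡ 4^2 = 16 ≡ 16 (mod 1739)
2^8 ≡ 16^2 = 256 ≡ 256 (mod 1739)
2^16 ≡ 256^2 = 65536 ≡ 1193 (mod 1739)
2^32 ≡ 1193^2 = 1423249 ≡ 747 (mod 1739)
2^64 ≡ 747^2 = 558009 ≡ 1529 (mod 1739)
2^128 ≡ 1529^2 = 2337841 ≡ 625 (mod 1739)
2^256 ≡ 625^2 = 390625 ≡ 1089 (mod 1739)
2^512 ≡ 1089^2 = 1185921 ≡ 1662 (mod 1739)
2^1024 ≡ 1662^2 = 2762244 ≡ 712 (mod 1739)
1738 = 1024 + 512 + 128 + 64 + 8 + 2 in binary powers of 2.
So 2^1738 ≡ 712 · 1662 · 625 · 1529 · 256 · 4 ≡ 1283 (mod 1739).
Since 1283 ≠ 1, base 2 is a Fermat witness: 1739 is composite.

1283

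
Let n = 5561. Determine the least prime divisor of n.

5561 is odd.
Digit sum 17, not divisible by 3.
Ends in 1: not divisible by 5.
7: 5561 = 7·794 + 3
11: 5561 = 11·505 + 6
13: 5561 = 13·427 + 10
17: 5561 = 17·327 + 2
19: 5561 = 19·292 + 13
23: 5561 = 23·241 + 18
29: 5561 = 29·191 + 22
31: 5561 = 31·179 + 12
37: 5561 = 37·150 + 11
41: 5561 = 41·135 + 26
43: 5561 = 43·129 + 14
47: 5561 = 47·118 + 15
53: 5561 = 53·104 + 49
59: 5561 = 59·94 + 15
61: 5561 = 61·91 + 10
67: 5561 = 67·83

67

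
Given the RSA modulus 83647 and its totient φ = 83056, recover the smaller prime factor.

φ(n) = (p−1)(q−1) = n − (p+q) + 1, so p + q = 83647 − 83056 + 1 = 592.
p and q are the roots of t² − 592t + 83647 = 0.
Discriminant: 592² − 4·83647 = 350464 − 334588 = 15876; √15876 = 126.
q = (592 − 126)/2 = 233, p = (592 + 126)/2 = 359.
Check: 233 · 359 = 83647.

233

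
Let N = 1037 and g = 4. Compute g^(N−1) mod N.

4^1 ≡ 4 (mod 1037)
4^2 ≡ 4^2 = 16 ≡ 16 (mod 1037)
4^4 ≡ 16^2 = 256 ≡ 256 (mod 1037)
4^8 ≡ 256^2 = 65536 ≡ 205 (mod 1037)
4^16 ≡ 205^2 = 42025 ≡ 545 (mod 1037)
4^32 ≡ 545^2 = 297025 ≡ 443 (mod 1037)
4^64 ≡ 443^2 = 196249 ≡ 256 (mod 1037)
4^128 ≡ 256^2 = 65536 ≡ 205 (mod 1037)
4^256 ≡ 205^2 = 42025 ≡ 545 (mod 1037)
4^512 ≡ 545^2 = 297025 ≡ 443 (mod 1037)
4^1024 ≡ 443^2 = 196249 ≡ 256 (mod 1037)
1036 = 1024 + 8 + 4 in binary powers of 2.
So 4^1036 ≡ 256 · 205 · 256 ≡ 545 (mod 1037).
Since 545 ≠ 1, base 4 is a Fermat witness: 1037 is composite.

545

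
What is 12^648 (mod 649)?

133

12^1 ≡ 12 (mod 649)
12^2 ≡ 12^2 = 144 ≡ 144 (mod 649)
12^4 ≡ 144^2 = 20736 ≡ 617 (mod 649)
12^8 ≡ 617^2 = 380689 ≡ 375 (mod 649)
12^16 ≡ 375^2 = 140625 ≡ 441 (mod 649)
12^32 ≡ 441^2 = 194481 ≡ 430 (mod 649)
12^64 ≡ 430^2 = 184900 ≡ 584 (mod 649)
12^128 ≡ 584^2 = 341056 ≡ 331 (mod 649)
12^256 ≡ 331^2 = 109561 ≡ 529 (mod 649)
12^512 ≡ 529^2 = 279841 ≡ 122 (mod 649)
648 = 512 + 128 + 8 in binary powers of 2.
So 12^648 ≡ 122 · 331 · 375 ≡ 133 (mod 649).
Since 133 ≠ 1, base 12 is a Fermat witness: 649 is composite.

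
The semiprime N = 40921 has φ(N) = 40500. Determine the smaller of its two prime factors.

φ(n) = (p−1)(q−1) = n − (p+q) + 1, so p + q = 40921 − 40500 + 1 = 422.
p and q are the roots of t² − 422t + 40921 = 0.
Discriminant: 422² − 4·40921 = 178084 − 163684 = 14400; √14400 = 120.
q = (422 − 120)/2 = 151, p = (422 + 120)/2 = 271.
Check: 151 · 271 = 40921.

151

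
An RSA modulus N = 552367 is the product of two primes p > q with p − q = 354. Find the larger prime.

941

Since p = q + 354, we have 552367 = q(q + 354), so q² + 354q − 552367 = 0.
Discriminant: 354² + 4·552367 = 125316 + 2209468 = 2334784; √2334784 = 1528.
q = (−354 + 1528)/2 = 587, and p = q + 354 = 941.
Check: 587 · 941 = 552367.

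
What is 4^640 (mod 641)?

4^1 ≡ 4 (mod 641)
4^2 ≡ 4^2 = 16 ≡ 16 (mod 641)
4^4 ≡ 16^2 = 256 ≡ 256 (mod 641)
4^8 ≡ 256^2 = 65536 ≡ 154 (mod 641)
4^16 ≡ 154^2 = 23716 ≡ 640 (mod 641)
4^32 ≡ 640^2 = 409600 ≡ 1 (mod 641)
4^64 ≡ 1^2 = 1 ≡ 1 (mod 641)
4^128 ≡ 1^2 = 1 ≡ 1 (mod 641)
4^256 ≡ 1^2 = 1 ≡ 1 (mod 641)
4^512 ≡ 1^2 = 1 ≡ 1 (mod 641)
640 = 512 + 128 in binary powers of 2.
So 4^640 ≡ 1 · 1 ≡ 1 (mod 641).
Since the result is 1, base 4 gives no evidence that 641 is composite.

1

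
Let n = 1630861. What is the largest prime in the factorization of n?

97

1630861 = 17 · 95933
95933 = 23 · 4171
4171 = 43 · 97
97 is prime.
So 1630861 = 17 · 23 · 43 · 97; the largest prime factor is 97.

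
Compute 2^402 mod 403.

2^1 ≡ 2 (mod 403)
2^2 ≡ 2^2 = 4 ≡ 4 (mod 403)
2^4 ≡ 4^2 = 16 ≡ 16 (mod 403)
2^8 ≡ 16^2 = 256 ≡ 256 (mod 403)
2^16 ≡ 256^2 = 65536 ≡ 250 (mod 403)
2^32 ≡ 250^2 = 62500 ≡ 35 (mod 403)
2^64 ≡ 35^2 = 1225 ≡ 16 (mod 403)
2^128 ≡ 16^2 = 256 ≡ 256 (mod 403)
2^256 ≡ 256^2 = 65536 ≡ 250 (mod 403)
402 = 256 + 128 + 16 + 2 in binary powers of 2.
So 2^402 ≡ 250 · 256 · 250 · 4 ≡ 376 (mod 403).
Since 376 ≠ 1, base 2 is a Fermat witness: 403 is composite.

376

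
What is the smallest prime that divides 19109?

97

19109 is odd.
Digit sum 20, not divisible by 3.
Ends in 9: not divisible by 5.
7: 19109 = 7·2729 + 6
11: 19109 = 11·1737 + 2
13: 19109 = 13·1469 + 12
17: 19109 = 17·1124 + 1
19: 19109 = 19·1005 + 14
23: 19109 = 23·830 + 19
29: 19109 = 29·658 + 27
31: 19109 = 31·616 + 13
37: 19109 = 37·516 + 17
41: 19109 = 41·466 + 3
43: 19109 = 43·444 + 17
47: 19109 = 47·406 + 27
53: 19109 = 53·360 + 29
59: 19109 = 59·323 + 52
61: 19109 = 61·313 + 16
67: 19109 = 67·285 + 14
71: 19109 = 71·269 + 10
73: 19109 = 73·261 + 56
79: 19109 = 79·241 + 70
83: 19109 = 83·230 + 19
89: 19109 = 89·214 + 63
97: 19109 = 97·197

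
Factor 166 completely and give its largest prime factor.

166 = 2 · 83
83 is prime.
So 166 = 2 · 83; the largest prime factor is 83.

83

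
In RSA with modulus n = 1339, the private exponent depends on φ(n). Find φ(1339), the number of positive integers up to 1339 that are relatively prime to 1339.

Factor: 1339 = 13 · 103.
φ(1339) = (13−1) · (103−1) = 12 · 102 = 1224.

1224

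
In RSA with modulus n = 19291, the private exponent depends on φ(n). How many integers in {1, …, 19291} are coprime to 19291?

Factor: 19291 = 101 · 191.
φ(19291) = (101−1) · (191−1) = 100 · 190 = 19000.

19000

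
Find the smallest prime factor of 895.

5

895 is odd.
Digit sum 22, not divisible by 3.
Ends in 5: divisible by 5.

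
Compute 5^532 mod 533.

508

5^1 ≡ 5 (mod 533)
5^2 ≡ 5^2 = 25 ≡ 25 (mod 533)
5^4 ≡ 25^2 = 625 ≡ 92 (mod 533)
5^8 ≡ 92^2 = 8464 ≡ 469 (mod 533)
5^16 ≡ 469^2 = 219961 ≡ 365 (mod 533)
5^32 ≡ 365^2 = 133225 ≡ 508 (mod 533)
5^64 ≡ 508^2 = 258064 ≡ 92 (mod 533)
5^128 ≡ 92^2 = 8464 ≡ 469 (mod 533)
5^256 ≡ 469^2 = 219961 ≡ 365 (mod 533)
5^512 ≡ 365^2 = 133225 ≡ 508 (mod 533)
532 = 512 + 16 + 4 in binary powers of 2.
So 5^532 ≡ 508 · 365 · 92 ≡ 508 (mod 533).
Since 508 ≠ 1, base 5 is a Fermat witness: 533 is composite.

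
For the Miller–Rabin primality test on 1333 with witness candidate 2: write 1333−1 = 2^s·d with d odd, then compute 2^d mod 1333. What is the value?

1333 − 1 = 1332 = 2^2 · 333, so d = 333.
2^1 ≡ 2 (mod 1333)
2^2 ≡ 2^2 = 4 ≡ 4 (mod 1333)
2^4 ≡ 4^2 = 16 ≡ 16 (mod 1333)
2^8 ≡ 16^2 = 256 ≡ 256 (mod 1333)
2^16 ≡ 256^2 = 65536 ≡ 219 (mod 1333)
2^32 ≡ 219^2 = 47961 ≡ 1306 (mod 1333)
2^64 ≡ 1306^2 = 1705636 ≡ 729 (mod 1333)
2^128 ≡ 729^2 = 531441 ≡ 907 (mod 1333)
2^256 ≡ 907^2 = 822649 ≡ 188 (mod 1333)
333 = 256 + 64 + 8 + 4 + 1 in binary powers of 2.
So 2^333 ≡ 188 · 729 · 256 · 16 · 2 ≡ 70 (mod 1333).
Squaring chain: 70 → 901; never reaches −1, so base 2 is a Miller–Rabin witness that 1333 is composite.

70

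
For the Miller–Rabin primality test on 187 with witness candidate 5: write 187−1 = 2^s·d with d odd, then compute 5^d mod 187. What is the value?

37

187 − 1 = 186 = 2^1 · 93, so d = 93.
5^1 ≡ 5 (mod 187)
5^2 ≡ 5^2 = 25 ≡ 25 (mod 187)
5^4 ≡ 25^2 = 625 ≡ 64 (mod 187)
5^8 ≡ 64^2 = 4096 ≡ 169 (mod 187)
5^16 ≡ 169^2 = 28561 ≡ 137 (mod 187)
5^32 ≡ 137^2 = 18769 ≡ 69 (mod 187)
5^64 ≡ 69^2 = 4761 ≡ 86 (mod 187)
93 = 64 + 16 + 8 + 4 + 1 in binary powers of 2.
So 5^93 ≡ 86 · 137 · 169 · 64 · 5 ≡ 37 (mod 187).
Squaring chain: 37; never reaches −1, so base 5 is a Miller–Rabin witness that 187 is composite.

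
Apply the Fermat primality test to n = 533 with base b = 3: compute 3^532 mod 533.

3^1 ≡ 3 (mod 533)
3^2 ≡ 3^2 = 9 ≡ 9 (mod 533)
3^4 ≡ 9^2 = 81 ≡ 81 (mod 533)
3^8 ≡ 81^2 = 6561 ≡ 165 (mod 533)
3^16 ≡ 165^2 = 27225 ≡ 42 (mod 533)
3^32 ≡ 42^2 = 1764 ≡ 165 (mod 533)
3^64 ≡ 165^2 = 27225 ≡ 42 (mod 533)
3^128 ≡ 42^2 = 1764 ≡ 165 (mod 533)
3^256 ≡ 165^2 = 27225 ≡ 42 (mod 533)
3^512 ≡ 42^2 = 1764 ≡ 165 (mod 533)
532 = 512 + 16 + 4 in binary powers of 2.
So 3^532 ≡ 165 · 42 · 81 ≡ 81 (mod 533).
Since 81 ≠ 1, base 3 is a Fermat witness: 533 is composite.

81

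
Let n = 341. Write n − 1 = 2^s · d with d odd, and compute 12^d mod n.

341 − 1 = 340 = 2^2 · 85, so d = 85.
12^1 ≡ 12 (mod 341)
12^2 ≡ 12^2 = 144 ≡ 144 (mod 341)
12^4 ≡ 144^2 = 20736 ≡ 276 (mod 341)
12^8 ≡ 276^2 = 76176 ≡ 133 (mod 341)
12^16 ≡ 133^2 = 17689 ≡ 298 (mod 341)
12^32 ≡ 298^2 = 88804 ≡ 144 (mod 341)
12^64 ≡ 144^2 = 20736 ≡ 276 (mod 341)
85 = 64 + 16 + 4 + 1 in binary powers of 2.
So 12^85 ≡ 276 · 298 · 276 · 12 ≡ 254 (mod 341).
Squaring chain: 254 → 67; never reaches −1, so base 12 is a Miller–Rabin witness that 341 is composite.

254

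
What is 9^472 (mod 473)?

9^1 ≡ 9 (mod 473)
9^2 ≡ 9^2 = 81 ≡ 81 (mod 473)
9^4 ≡ 81^2 = 6561 ≡ 412 (mod 473)
9^8 ≡ 412^2 = 169744 ≡ 410 (mod 473)
9^16 ≡ 410^2 = 168100 ≡ 185 (mod 473)
9^32 ≡ 185^2 = 34225 ≡ 169 (mod 473)
9^64 ≡ 169^2 = 28561 ≡ 181 (mod 473)
9^128 ≡ 181^2 = 32761 ≡ 124 (mod 473)
9^256 ≡ 124^2 = 15376 ≡ 240 (mod 473)
472 = 256 + 128 + 64 + 16 + 8 in binary powers of 2.
So 9^472 ≡ 240 · 124 · 181 · 185 · 410 ≡ 444 (mod 473).
Since 444 ≠ 1, base 9 is a Fermat witness: 473 is composite.

444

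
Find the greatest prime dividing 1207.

71

1207 = 17 · 71
71 is prime.
So 1207 = 17 · 71; the largest prime factor is 71.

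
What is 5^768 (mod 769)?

1

5^1 ≡ 5 (mod 769)
5^2 ≡ 5^2 = 25 ≡ 25 (mod 769)
5^4 ≡ 25^2 = 625 ≡ 625 (mod 769)
5^8 ≡ 625^2 = 390625 ≡ 742 (mod 769)
5^16 ≡ 742^2 = 550564 ≡ 729 (mod 769)
5^32 ≡ 729^2 = 531441 ≡ 62 (mod 769)
5^64 ≡ 62^2 = 3844 ≡ 768 (mod 769)
5^128 ≡ 768^2 = 589824 ≡ 1 (mod 769)
5^256 ≡ 1^2 = 1 ≡ 1 (mod 769)
5^512 ≡ 1^2 = 1 ≡ 1 (mod 769)
768 = 512 + 256 in binary powers of 2.
So 5^768 ≡ 1 · 1 ≡ 1 (mod 769).
Since the result is 1, base 5 gives no evidence that 769 is composite.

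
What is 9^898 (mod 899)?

545

9^1 ≡ 9 (mod 899)
9^2 ≡ 9^2 = 81 ≡ 81 (mod 899)
9^4 ≡ 81^2 = 6561 ≡ 268 (mod 899)
9^8 ≡ 268^2 = 71824 ≡ 803 (mod 899)
9^16 ≡ 803^2 = 644809 ≡ 226 (mod 899)
9^32 ≡ 226^2 = 51076 ≡ 732 (mod 899)
9^64 ≡ 732^2 = 535824 ≡ 20 (mod 899)
9^128 ≡ 20^2 = 400 ≡ 400 (mod 899)
9^256 ≡ 400^2 = 160000 ≡ 877 (mod 899)
9^512 ≡ 877^2 = 769129 ≡ 484 (mod 899)
898 = 512 + 256 + 128 + 2 in binary powers of 2.
So 9^898 ≡ 484 · 877 · 400 · 81 ≡ 545 (mod 899).
Since 545 ≠ 1, base 9 is a Fermat witness: 899 is composite.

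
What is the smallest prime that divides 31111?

53

31111 is odd.
Digit sum 7, not divisible by 3.
Ends in 1: not divisible by 5.
7: 31111 = 7·4444 + 3
11: 31111 = 11·2828 + 3
13: 31111 = 13·2393 + 2
17: 31111 = 17·1830 + 1
19: 31111 = 19·1637 + 8
23: 31111 = 23·1352 + 15
29: 31111 = 29·1072 + 23
31: 31111 = 31·1003 + 18
37: 31111 = 37·840 + 31
41: 31111 = 41·758 + 33
43: 31111 = 43·723 + 22
47: 31111 = 47·661 + 44
53: 31111 = 53·587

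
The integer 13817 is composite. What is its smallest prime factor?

41

13817 is odd.
Digit sum 20, not divisible by 3.
Ends in 7: not divisible by 5.
7: 13817 = 7·1973 + 6
11: 13817 = 11·1256 + 1
13: 13817 = 13·1062 + 11
17: 13817 = 17·812 + 13
19: 13817 = 19·727 + 4
23: 13817 = 23·600 + 17
29: 13817 = 29·476 + 13
31: 13817 = 31·445 + 22
37: 13817 = 37·373 + 16
41: 13817 = 41·337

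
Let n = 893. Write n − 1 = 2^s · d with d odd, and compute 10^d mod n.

893 − 1 = 892 = 2^2 · 223, so d = 223.
10^1 ≡ 10 (mod 893)
10^2 ≡ 10^2 = 100 ≡ 100 (mod 893)
10^4 ≡ 100^2 = 10000 ≡ 177 (mod 893)
10^8 ≡ 177^2 = 31329 ≡ 74 (mod 893)
10^16 ≡ 74^2 = 5476 ≡ 118 (mod 893)
10^32 ≡ 118^2 = 13924 ≡ 529 (mod 893)
10^64 ≡ 529^2 = 279841 ≡ 332 (mod 893)
10^128 ≡ 332^2 = 110224 ≡ 385 (mod 893)
223 = 128 + 64 + 16 + 8 + 4 + 2 + 1 in binary powers of 2.
So 10^223 ≡ 385 · 332 · 118 · 74 · 177 · 100 · 10 ≡ 775 (mod 893).
Squaring chain: 775 → 529; never reaches −1, so base 10 is a Miller–Rabin witness that 893 is composite.

775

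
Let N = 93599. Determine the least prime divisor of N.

93599 is odd.
Digit sum 35, not divisible by 3.
Ends in 9: not divisible by 5.
7: 93599 = 7·13371 + 2
11: 93599 = 11·8509

11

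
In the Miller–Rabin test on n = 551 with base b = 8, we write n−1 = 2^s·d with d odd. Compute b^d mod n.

449

551 − 1 = 550 = 2^1 · 275, so d = 275.
8^1 ≡ 8 (mod 551)
8^2 ≡ 8^2 = 64 ≡ 64 (mod 551)
8^4 ≡ 64^2 = 4096 ≡ 239 (mod 551)
8^8 ≡ 239^2 = 57121 ≡ 368 (mod 551)
8^16 ≡ 368^2 = 135424 ≡ 429 (mod 551)
8^32 ≡ 429^2 = 184041 ≡ 7 (mod 551)
8^64 ≡ 7^2 = 49 ≡ 49 (mod 551)
8^128 ≡ 49^2 = 2401 ≡ 197 (mod 551)
8^256 ≡ 197^2 = 38809 ≡ 239 (mod 551)
275 = 256 + 16 + 2 + 1 in binary powers of 2.
So 8^275 ≡ 239 · 429 · 64 · 8 ≡ 449 (mod 551).
Squaring chain: 449; never reaches −1, so base 8 is a Miller–Rabin witness that 551 is composite.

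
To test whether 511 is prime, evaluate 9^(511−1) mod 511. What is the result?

9^1 ≡ 9 (mod 511)
9^2 ≡ 9^2 = 81 ≡ 81 (mod 511)
9^4 ≡ 81^2 = 6561 ≡ 429 (mod 511)
9^8 ≡ 429^2 = 184041 ≡ 81 (mod 511)
9^16 ≡ 81^2 = 6561 ≡ 429 (mod 511)
9^32 ≡ 429^2 = 184041 ≡ 81 (mod 511)
9^64 ≡ 81^2 = 6561 ≡ 429 (mod 511)
9^128 ≡ 429^2 = 184041 ≡ 81 (mod 511)
9^256 ≡ 81^2 = 6561 ≡ 429 (mod 511)
510 = 256 + 128 + 64 + 32 + 16 + 8 + 4 + 2 in binary powers of 2.
So 9^510 ≡ 429 · 81 · 429 · 81 · 429 · 81 · 429 · 81 ≡ 1 (mod 511).
Since the result is 1, base 9 gives no evidence that 511 is composite.

1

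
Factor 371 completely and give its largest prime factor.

53

371 = 7 · 53
53 is prime.
So 371 = 7 · 53; the largest prime factor is 53.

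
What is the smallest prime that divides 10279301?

10279301 is odd.
Digit sum 23, not divisible by 3.
Ends in 1: not divisible by 5.
7: 10279301 = 7·1468471 + 4
11: 10279301 = 11·934481 + 10
13: 10279301 = 13·790715 + 6
17: 10279301 = 17·604664 + 13
19: 10279301 = 19·541015 + 16
23: 10279301 = 23·446926 + 3
29: 10279301 = 29·354458 + 19
31: 10279301 = 31·331590 + 11
37: 10279301 = 37·277818 + 35
41: 10279301 = 41·250714 + 27
43: 10279301 = 43·239053 + 22
47: 10279301 = 47·218708 + 25
53: 10279301 = 53·193949 + 4
59: 10279301 = 59·174225 + 26
61: 10279301 = 61·168513 + 8
67: 10279301 = 67·153422 + 27
71: 10279301 = 71·144778 + 63
73: 10279301 = 73·140812 + 25
79: 10279301 = 79·130117 + 58
83: 10279301 = 83·123847

83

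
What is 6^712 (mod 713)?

6^1 ≡ 6 (mod 713)
6^2 ≡ 6^2 = 36 ≡ 36 (mod 713)
6^4 ≡ 36^2 = 1296 ≡ 583 (mod 713)
6^8 ≡ 583^2 = 339889 ≡ 501 (mod 713)
6^16 ≡ 501^2 = 251001 ≡ 25 (mod 713)
6^32 ≡ 25^2 = 625 ≡ 625 (mod 713)
6^64 ≡ 625^2 = 390625 ≡ 614 (mod 713)
6^128 ≡ 614^2 = 376996 ≡ 532 (mod 713)
6^256 ≡ 532^2 = 283024 ≡ 676 (mod 713)
6^512 ≡ 676^2 = 456976 ≡ 656 (mod 713)
712 = 512 + 128 + 64 + 8 in binary powers of 2.
So 6^712 ≡ 656 · 532 · 614 · 501 ≡ 87 (mod 713).
Since 87 ≠ 1, base 6 is a Fermat witness: 713 is composite.

87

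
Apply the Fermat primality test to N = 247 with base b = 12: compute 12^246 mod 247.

12^1 ≡ 12 (mod 247)
12^2 ≡ 12^2 = 144 ≡ 144 (mod 247)
12^4 ≡ 144^2 = 20736 ≡ 235 (mod 247)
12^8 ≡ 235^2 = 55225 ≡ 144 (mod 247)
12^16 ≡ 144^2 = 20736 ≡ 235 (mod 247)
12^32 ≡ 235^2 = 55225 ≡ 144 (mod 247)
12^64 ≡ 144^2 = 20736 ≡ 235 (mod 247)
12^128 ≡ 235^2 = 55225 ≡ 144 (mod 247)
246 = 128 + 64 + 32 + 16 + 4 + 2 in binary powers of 2.
So 12^246 ≡ 144 · 235 · 144 · 235 · 235 · 144 ≡ 1 (mod 247).
Since the result is 1, base 12 gives no evidence that 247 is composite.

1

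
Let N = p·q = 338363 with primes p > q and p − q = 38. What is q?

Since p = q + 38, we have 338363 = q(q + 38), so q² + 38q − 338363 = 0.
Discriminant: 38² + 4·338363 = 1444 + 1353452 = 1354896; √1354896 = 1164.
q = (−38 + 1164)/2 = 563, and p = q + 38 = 601.
Check: 563 · 601 = 338363.

563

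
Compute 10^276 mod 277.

10^1 ≡ 10 (mod 277)
10^2 ≡ 10^2 = 100 ≡ 100 (mod 277)
10^4 ≡ 100^2 = 10000 ≡ 28 (mod 277)
10^8 ≡ 28^2 = 784 ≡ 230 (mod 277)
10^16 ≡ 230^2 = 52900 ≡ 270 (mod 277)
10^32 ≡ 270^2 = 72900 ≡ 49 (mod 277)
10^64 ≡ 49^2 = 2401 ≡ 185 (mod 277)
10^128 ≡ 185^2 = 34225 ≡ 154 (mod 277)
10^256 ≡ 154^2 = 23716 ≡ 171 (mod 277)
276 = 256 + 16 + 4 in binary powers of 2.
So 10^276 ≡ 171 · 270 · 28 ≡ 1 (mod 277).
Since the result is 1, base 10 gives no evidence that 277 is composite.

1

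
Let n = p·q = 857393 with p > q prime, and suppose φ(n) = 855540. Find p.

971

φ(n) = (p−1)(q−1) = n − (p+q) + 1, so p + q = 857393 − 855540 + 1 = 1854.
p and q are the roots of t² − 1854t + 857393 = 0.
Discriminant: 1854² − 4·857393 = 3437316 − 3429572 = 7744; √7744 = 88.
q = (1854 − 88)/2 = 883, p = (1854 + 88)/2 = 971.
Check: 883 · 971 = 857393.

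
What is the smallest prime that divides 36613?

36613 is odd.
Digit sum 19, not divisible by 3.
Ends in 3: not divisible by 5.
7: 36613 = 7·5230 + 3
11: 36613 = 11·3328 + 5
13: 36613 = 13·2816 + 5
17: 36613 = 17·2153 + 12
19: 36613 = 19·1927

19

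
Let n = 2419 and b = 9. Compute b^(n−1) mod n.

1844

9^1 ≡ 9 (mod 2419)
9^2 ≡ 9^2 = 81 ≡ 81 (mod 2419)
9^4 ≡ 81^2 = 6561 ≡ 1723 (mod 2419)
9^8 ≡ 1723^2 = 2968729 ≡ 616 (mod 2419)
9^16 ≡ 616^2 = 379456 ≡ 2092 (mod 2419)
9^32 ≡ 2092^2 = 4376464 ≡ 493 (mod 2419)
9^64 ≡ 493^2 = 243049 ≡ 1149 (mod 2419)
9^128 ≡ 1149^2 = 1320201 ≡ 1846 (mod 2419)
9^256 ≡ 1846^2 = 3407716 ≡ 1764 (mod 2419)
9^512 ≡ 1764^2 = 3111696 ≡ 862 (mod 2419)
9^1024 ≡ 862^2 = 743044 ≡ 411 (mod 2419)
9^2048 ≡ 411^2 = 168921 ≡ 2010 (mod 2419)
2418 = 2048 + 256 + 64 + 32 + 16 + 2 in binary powers of 2.
So 9^2418 ≡ 2010 · 1764 · 1149 · 493 · 2092 · 81 ≡ 1844 (mod 2419).
Since 1844 ≠ 1, base 9 is a Fermat witness: 2419 is composite.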